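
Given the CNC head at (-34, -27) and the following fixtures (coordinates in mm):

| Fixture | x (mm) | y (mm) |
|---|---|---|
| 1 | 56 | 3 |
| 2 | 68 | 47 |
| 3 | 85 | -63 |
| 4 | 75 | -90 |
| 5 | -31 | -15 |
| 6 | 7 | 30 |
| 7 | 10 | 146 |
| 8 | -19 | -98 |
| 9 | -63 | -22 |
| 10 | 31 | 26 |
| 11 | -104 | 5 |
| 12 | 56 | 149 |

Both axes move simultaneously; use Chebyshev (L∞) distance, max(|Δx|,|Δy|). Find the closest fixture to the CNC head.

Distances from (-34, -27):
1: 90 mm
2: 102 mm
3: 119 mm
4: 109 mm
5: 12 mm
6: 57 mm
7: 173 mm
8: 71 mm
9: 29 mm
10: 65 mm
11: 70 mm
12: 176 mm
Minimum: 5 at 12 mm.

5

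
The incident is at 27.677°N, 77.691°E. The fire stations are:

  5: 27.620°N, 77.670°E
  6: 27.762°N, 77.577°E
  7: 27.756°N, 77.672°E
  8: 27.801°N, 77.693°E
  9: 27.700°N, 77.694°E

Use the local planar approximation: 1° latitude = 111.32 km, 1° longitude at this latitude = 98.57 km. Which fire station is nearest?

9

Distances from 27.677°N, 77.691°E:
5: 6.674 km
6: 14.690 km
7: 8.991 km
8: 13.805 km
9: 2.577 km
Minimum: 9 at 2.577 km.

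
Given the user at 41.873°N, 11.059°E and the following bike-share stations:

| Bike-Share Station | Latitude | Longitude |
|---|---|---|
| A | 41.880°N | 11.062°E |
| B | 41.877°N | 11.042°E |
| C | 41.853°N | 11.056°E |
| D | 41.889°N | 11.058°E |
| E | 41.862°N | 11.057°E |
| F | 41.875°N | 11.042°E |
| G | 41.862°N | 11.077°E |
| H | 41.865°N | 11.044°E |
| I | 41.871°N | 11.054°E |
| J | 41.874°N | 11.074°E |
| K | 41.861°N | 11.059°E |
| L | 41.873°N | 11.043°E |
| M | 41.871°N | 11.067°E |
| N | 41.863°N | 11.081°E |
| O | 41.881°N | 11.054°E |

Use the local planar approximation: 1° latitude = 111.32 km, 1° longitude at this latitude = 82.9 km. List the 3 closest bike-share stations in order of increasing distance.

I, M, A

Distances from 41.873°N, 11.059°E:
A: √((0.007·111.32)² + (0.003·82.9)²) = √(0.60721 + 0.06185) = 0.818 km
B: √((0.004·111.32)² + (-0.017·82.9)²) = √(0.19827 + 1.98613) = 1.478 km
C: √((-0.020·111.32)² + (-0.003·82.9)²) = √(4.95686 + 0.06185) = 2.240 km
D: √((0.016·111.32)² + (-0.001·82.9)²) = √(3.17239 + 0.00687) = 1.783 km
E: √((-0.011·111.32)² + (-0.002·82.9)²) = √(1.49945 + 0.02749) = 1.236 km
F: √((0.002·111.32)² + (-0.017·82.9)²) = √(0.04957 + 1.98613) = 1.427 km
G: √((-0.011·111.32)² + (0.018·82.9)²) = √(1.49945 + 2.22666) = 1.930 km
H: √((-0.008·111.32)² + (-0.015·82.9)²) = √(0.79310 + 1.54629) = 1.530 km
I: √((-0.002·111.32)² + (-0.005·82.9)²) = √(0.04957 + 0.17181) = 0.471 km
J: √((0.001·111.32)² + (0.015·82.9)²) = √(0.01239 + 1.54629) = 1.248 km
K: √((-0.012·111.32)² + (0.000·82.9)²) = √(1.78447 + 0.00000) = 1.336 km
L: √((0.000·111.32)² + (-0.016·82.9)²) = √(0.00000 + 1.75934) = 1.326 km
M: √((-0.002·111.32)² + (0.008·82.9)²) = √(0.04957 + 0.43983) = 0.700 km
N: √((-0.010·111.32)² + (0.022·82.9)²) = √(1.23921 + 3.32625) = 2.137 km
O: √((0.008·111.32)² + (-0.005·82.9)²) = √(0.79310 + 0.17181) = 0.982 km
Sorted: I (0.471 km) < M (0.700 km) < A (0.818 km) < O (0.982 km) < E (1.236 km) < …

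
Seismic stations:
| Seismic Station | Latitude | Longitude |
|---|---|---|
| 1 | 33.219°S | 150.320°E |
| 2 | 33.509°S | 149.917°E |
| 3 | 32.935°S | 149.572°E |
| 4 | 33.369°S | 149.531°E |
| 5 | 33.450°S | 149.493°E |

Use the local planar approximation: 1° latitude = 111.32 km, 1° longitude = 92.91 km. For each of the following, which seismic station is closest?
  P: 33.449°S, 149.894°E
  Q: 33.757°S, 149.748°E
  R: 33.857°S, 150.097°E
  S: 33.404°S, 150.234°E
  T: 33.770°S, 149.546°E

P at 33.449°S, 149.894°E:
  1: √((0.230·111.32)² + (0.426·92.91)²) = √(655.54433 + 1566.54949) = 47.139 km
  2: √((-0.060·111.32)² + (0.023·92.91)²) = √(44.61171 + 4.56647) = 7.013 km
  3: √((0.514·111.32)² + (-0.322·92.91)²) = √(3273.95445 + 895.02809) = 64.568 km
  4: √((0.080·111.32)² + (-0.363·92.91)²) = √(79.30971 + 1137.46534) = 34.882 km
  5: √((-0.001·111.32)² + (-0.401·92.91)²) = √(0.01239 + 1388.07734) = 37.257 km
  → nearest: 2 (7.013 km)
Q at 33.757°S, 149.748°E:
  1: √((0.538·111.32)² + (0.572·92.91)²) = √(3586.83126 + 2824.34001) = 80.070 km
  2: √((0.248·111.32)² + (0.169·92.91)²) = √(762.16633 + 246.54621) = 31.760 km
  3: √((0.822·111.32)² + (-0.176·92.91)²) = √(8373.17235 + 267.39314) = 92.955 km
  4: √((0.388·111.32)² + (-0.217·92.91)²) = √(1865.56269 + 406.48487) = 47.666 km
  5: √((0.307·111.32)² + (-0.255·92.91)²) = √(1167.94703 + 561.31323) = 41.584 km
  → nearest: 2 (31.760 km)
R at 33.857°S, 150.097°E:
  1: √((0.638·111.32)² + (0.223·92.91)²) = √(5044.14721 + 429.27406) = 73.983 km
  2: √((0.348·111.32)² + (-0.180·92.91)²) = √(1500.73801 + 279.68549) = 42.195 km
  3: √((0.922·111.32)² + (-0.525·92.91)²) = √(10534.36198 + 2379.26890) = 113.638 km
  4: √((0.488·111.32)² + (-0.566·92.91)²) = √(2951.11436 + 2765.39888) = 75.608 km
  5: √((0.407·111.32)² + (-0.604·92.91)²) = √(2052.74600 + 3149.18952) = 72.124 km
  → nearest: 2 (42.195 km)
S at 33.404°S, 150.234°E:
  1: √((0.185·111.32)² + (0.086·92.91)²) = √(424.12107 + 63.84425) = 22.090 km
  2: √((-0.105·111.32)² + (-0.317·92.91)²) = √(136.62337 + 867.44799) = 31.687 km
  3: √((0.469·111.32)² + (-0.662·92.91)²) = √(2725.78803 + 3783.03970) = 80.677 km
  4: √((0.035·111.32)² + (-0.703·92.91)²) = √(15.18037 + 4266.14459) = 65.432 km
  5: √((-0.046·111.32)² + (-0.741·92.91)²) = √(26.22177 + 4739.81440) = 69.036 km
  → nearest: 1 (22.090 km)
T at 33.770°S, 149.546°E:
  1: √((0.551·111.32)² + (0.774·92.91)²) = √(3762.26682 + 5171.38464) = 94.518 km
  2: √((0.261·111.32)² + (0.371·92.91)²) = √(844.16513 + 1188.15401) = 45.081 km
  3: √((0.835·111.32)² + (0.026·92.91)²) = √(8640.11148 + 5.83541) = 92.984 km
  4: √((0.401·111.32)² + (-0.015·92.91)²) = √(1992.66889 + 1.94226) = 44.661 km
  5: √((0.320·111.32)² + (-0.053·92.91)²) = √(1268.95538 + 24.24804) = 35.961 km
  → nearest: 5 (35.961 km)

P→2; Q→2; R→2; S→1; T→5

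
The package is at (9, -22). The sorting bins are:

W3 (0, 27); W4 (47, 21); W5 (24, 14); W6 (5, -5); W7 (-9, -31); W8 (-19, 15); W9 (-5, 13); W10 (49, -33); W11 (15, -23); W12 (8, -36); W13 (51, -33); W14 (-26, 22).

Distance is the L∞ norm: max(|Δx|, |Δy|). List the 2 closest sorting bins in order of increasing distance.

W11, W12

Distances from (9, -22):
W3: 49
W4: 43
W5: 36
W6: 17
W7: 18
W8: 37
W9: 35
W10: 40
W11: 6
W12: 14
W13: 42
W14: 44
Sorted: W11 (6) < W12 (14) < W6 (17) < W7 (18) < …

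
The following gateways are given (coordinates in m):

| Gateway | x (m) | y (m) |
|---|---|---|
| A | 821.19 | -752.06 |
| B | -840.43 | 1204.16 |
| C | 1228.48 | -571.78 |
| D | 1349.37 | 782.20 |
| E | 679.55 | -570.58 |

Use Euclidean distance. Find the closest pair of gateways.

A and E

Pairwise distances:
A–B: √((-1661.62)² + (1956.22)²) = √(2760981.0244 + 3826796.6884) = 2566.67 m
A–C: √((407.29)² + (180.28)²) = √(165885.1441 + 32500.8784) = 445.41 m
A–D: √((528.18)² + (1534.26)²) = √(278974.1124 + 2353953.7476) = 1622.63 m
A–E: √((-141.64)² + (181.48)²) = √(20061.8896 + 32934.9904) = 230.21 m
B–C: √((2068.91)² + (-1775.94)²) = √(4280388.5881 + 3153962.8836) = 2726.60 m
B–D: √((2189.80)² + (-421.96)²) = √(4795224.0400 + 178050.2416) = 2230.08 m
B–E: √((1519.98)² + (-1774.74)²) = √(2310339.2004 + 3149702.0676) = 2336.67 m
C–D: √((120.89)² + (1353.98)²) = √(14614.3921 + 1833261.8404) = 1359.37 m
C–E: √((-548.93)² + (1.20)²) = √(301324.1449 + 1.4400) = 548.93 m
D–E: √((-669.82)² + (-1352.78)²) = √(448658.8324 + 1830013.7284) = 1509.53 m
Closest pair: A–E at 230.21 m.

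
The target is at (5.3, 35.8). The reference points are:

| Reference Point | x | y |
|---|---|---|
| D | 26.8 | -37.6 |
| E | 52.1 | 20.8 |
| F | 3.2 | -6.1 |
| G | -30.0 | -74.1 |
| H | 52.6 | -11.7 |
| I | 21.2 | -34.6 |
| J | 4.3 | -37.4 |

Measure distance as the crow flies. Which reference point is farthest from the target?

G

Distances from (5.3, 35.8):
D: √((21.5)² + (-73.4)²) = √(462.250 + 5387.560) = 76.5
E: √((46.8)² + (-15.0)²) = √(2190.240 + 225.000) = 49.1
F: √((-2.1)² + (-41.9)²) = √(4.410 + 1755.610) = 42.0
G: √((-35.3)² + (-109.9)²) = √(1246.090 + 12078.010) = 115.4
H: √((47.3)² + (-47.5)²) = √(2237.290 + 2256.250) = 67.0
I: √((15.9)² + (-70.4)²) = √(252.810 + 4956.160) = 72.2
J: √((-1.0)² + (-73.2)²) = √(1.000 + 5358.240) = 73.2
Maximum: G at 115.4.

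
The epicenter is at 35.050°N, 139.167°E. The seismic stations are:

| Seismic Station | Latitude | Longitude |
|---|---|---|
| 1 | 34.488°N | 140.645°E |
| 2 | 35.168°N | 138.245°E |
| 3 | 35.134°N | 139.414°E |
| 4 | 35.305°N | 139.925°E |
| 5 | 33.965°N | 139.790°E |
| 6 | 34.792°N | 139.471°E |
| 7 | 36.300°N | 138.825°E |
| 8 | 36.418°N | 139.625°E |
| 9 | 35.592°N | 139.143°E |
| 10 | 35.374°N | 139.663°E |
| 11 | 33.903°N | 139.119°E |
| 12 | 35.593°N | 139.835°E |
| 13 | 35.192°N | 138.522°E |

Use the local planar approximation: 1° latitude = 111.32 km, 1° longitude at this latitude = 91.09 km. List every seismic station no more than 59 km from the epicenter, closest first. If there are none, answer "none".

3, 6, 10

Distances from 35.050°N, 139.167°E:
1: 148.457 km
2: 85.006 km
3: 24.365 km
4: 74.654 km
5: 133.450 km
6: 39.896 km
7: 142.595 km
8: 157.897 km
9: 60.375 km
10: 57.811 km
11: 127.759 km
12: 85.769 km
13: 60.842 km
Threshold 59 km: 3 (24.365 km), 6 (39.896 km), 10 (57.811 km) are within range.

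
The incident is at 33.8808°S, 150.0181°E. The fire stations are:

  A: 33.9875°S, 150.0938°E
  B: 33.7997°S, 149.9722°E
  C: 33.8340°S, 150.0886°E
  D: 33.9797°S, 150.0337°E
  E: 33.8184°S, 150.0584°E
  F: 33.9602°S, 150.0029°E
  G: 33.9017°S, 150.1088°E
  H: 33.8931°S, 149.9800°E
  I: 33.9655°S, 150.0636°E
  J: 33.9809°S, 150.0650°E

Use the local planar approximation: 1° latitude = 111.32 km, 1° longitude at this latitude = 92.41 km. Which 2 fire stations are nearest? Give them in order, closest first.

Distances from 33.8808°S, 150.0181°E:
A: √((-0.1067·111.32)² + (0.0757·92.41)²) = √(141.083178 + 48.936139) = 13.7847 km
B: √((0.0811·111.32)² + (-0.0459·92.41)²) = √(81.505723 + 17.991332) = 9.9748 km
C: √((0.0468·111.32)² + (0.0705·92.41)²) = √(27.141766 + 42.443987) = 8.3418 km
D: √((-0.0989·111.32)² + (0.0156·92.41)²) = √(121.210147 + 2.078199) = 11.1035 km
E: √((0.0624·111.32)² + (0.0403·92.41)²) = √(48.252028 + 13.869092) = 7.8817 km
F: √((-0.0794·111.32)² + (-0.0152·92.41)²) = √(78.124527 + 1.972991) = 8.9497 km
G: √((-0.0209·111.32)² + (0.0907·92.41)²) = √(5.413012 + 70.251001) = 8.6985 km
H: √((-0.0123·111.32)² + (-0.0381·92.41)²) = √(1.874807 + 12.396181) = 3.7777 km
I: √((-0.0847·111.32)² + (0.0455·92.41)²) = √(88.902345 + 17.679124) = 10.3238 km
J: √((-0.1001·111.32)² + (0.0469·92.41)²) = √(124.169391 + 18.783807) = 11.9563 km
Sorted: H (3.7777 km) < E (7.8817 km) < C (8.3418 km) < G (8.6985 km) < …

H, E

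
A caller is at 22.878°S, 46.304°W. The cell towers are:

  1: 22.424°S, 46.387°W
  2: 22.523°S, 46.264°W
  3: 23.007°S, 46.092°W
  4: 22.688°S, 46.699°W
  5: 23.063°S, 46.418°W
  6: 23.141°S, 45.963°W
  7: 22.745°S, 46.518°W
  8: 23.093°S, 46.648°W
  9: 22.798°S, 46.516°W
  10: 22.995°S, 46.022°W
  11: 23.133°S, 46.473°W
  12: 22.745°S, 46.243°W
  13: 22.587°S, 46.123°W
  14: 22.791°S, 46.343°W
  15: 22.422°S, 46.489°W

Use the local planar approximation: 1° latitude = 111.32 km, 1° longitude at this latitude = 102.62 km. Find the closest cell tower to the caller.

14

Distances from 22.878°S, 46.304°W:
1: 51.252 km
2: 39.731 km
3: 26.068 km
4: 45.721 km
5: 23.685 km
6: 45.626 km
7: 26.485 km
8: 42.650 km
9: 23.508 km
10: 31.735 km
11: 33.265 km
12: 16.075 km
13: 37.341 km
14: 10.479 km
15: 54.196 km
Minimum: 14 at 10.479 km.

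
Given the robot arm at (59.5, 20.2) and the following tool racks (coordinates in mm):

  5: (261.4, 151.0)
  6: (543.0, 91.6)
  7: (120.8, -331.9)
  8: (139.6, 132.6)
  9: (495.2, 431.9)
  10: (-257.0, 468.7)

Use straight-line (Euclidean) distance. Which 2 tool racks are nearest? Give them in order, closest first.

8, 5

Distances from (59.5, 20.2):
5: √((201.9)² + (130.8)²) = √(40763.610 + 17108.640) = 240.6 mm
6: √((483.5)² + (71.4)²) = √(233772.250 + 5097.960) = 488.7 mm
7: √((61.3)² + (-352.1)²) = √(3757.690 + 123974.410) = 357.4 mm
8: √((80.1)² + (112.4)²) = √(6416.010 + 12633.760) = 138.0 mm
9: √((435.7)² + (411.7)²) = √(189834.490 + 169496.890) = 599.4 mm
10: √((-316.5)² + (448.5)²) = √(100172.250 + 201152.250) = 548.9 mm
Sorted: 8 (138.0 mm) < 5 (240.6 mm) < 7 (357.4 mm) < 6 (488.7 mm) < …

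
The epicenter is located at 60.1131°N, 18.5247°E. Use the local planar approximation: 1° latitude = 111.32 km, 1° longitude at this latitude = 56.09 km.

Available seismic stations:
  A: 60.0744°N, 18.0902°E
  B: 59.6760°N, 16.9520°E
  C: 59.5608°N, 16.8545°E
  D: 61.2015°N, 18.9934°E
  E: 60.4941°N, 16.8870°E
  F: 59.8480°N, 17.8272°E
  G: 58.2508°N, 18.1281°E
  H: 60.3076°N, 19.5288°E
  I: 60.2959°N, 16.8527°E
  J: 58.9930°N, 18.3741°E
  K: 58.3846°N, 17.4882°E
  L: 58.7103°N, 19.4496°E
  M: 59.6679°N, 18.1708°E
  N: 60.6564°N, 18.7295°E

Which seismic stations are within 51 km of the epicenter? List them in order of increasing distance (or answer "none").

A, F

Distances from 60.1131°N, 18.5247°E:
A: √((-0.0387·111.32)² + (-0.4345·56.09)²) = √(18.559588 + 593.950759) = 24.7489 km
B: √((-0.4371·111.32)² + (-1.5727·56.09)²) = √(2367.598239 + 7781.488028) = 100.7427 km
C: √((-0.5523·111.32)² + (-1.6702·56.09)²) = √(3780.040751 + 8776.226815) = 112.0548 km
D: √((1.0884·111.32)² + (0.4687·56.09)²) = √(14679.912317 + 691.131659) = 123.9800 km
E: √((0.3810·111.32)² + (-1.6377·56.09)²) = √(1798.855783 + 8438.001108) = 101.1774 km
F: √((-0.2651·111.32)² + (-0.6975·56.09)²) = √(870.895108 + 1530.591524) = 49.0050 km
G: √((-1.8623·111.32)² + (-0.3966·56.09)²) = √(42977.948572 + 494.853105) = 208.5013 km
H: √((0.1945·111.32)² + (1.0041·56.09)²) = √(468.797845 + 3171.938908) = 60.3385 km
I: √((0.1828·111.32)² + (-1.6720·56.09)²) = √(414.093848 + 8795.153555) = 95.9648 km
J: √((-1.1201·111.32)² + (-0.1506·56.09)²) = √(15547.479390 + 71.354411) = 124.9753 km
K: √((-1.7285·111.32)² + (-1.0365·56.09)²) = √(37024.155652 + 3379.943907) = 201.0077 km
L: √((-1.4028·111.32)² + (0.9249·56.09)²) = √(24385.850655 + 2691.289636) = 164.5513 km
M: √((-0.4452·111.32)² + (-0.3539·56.09)²) = √(2456.160296 + 394.032465) = 53.3872 km
N: √((0.5433·111.32)² + (0.2048·56.09)²) = √(3657.849270 + 131.956499) = 61.5614 km
Threshold 51 km: A (24.7489 km), F (49.0050 km) are within range.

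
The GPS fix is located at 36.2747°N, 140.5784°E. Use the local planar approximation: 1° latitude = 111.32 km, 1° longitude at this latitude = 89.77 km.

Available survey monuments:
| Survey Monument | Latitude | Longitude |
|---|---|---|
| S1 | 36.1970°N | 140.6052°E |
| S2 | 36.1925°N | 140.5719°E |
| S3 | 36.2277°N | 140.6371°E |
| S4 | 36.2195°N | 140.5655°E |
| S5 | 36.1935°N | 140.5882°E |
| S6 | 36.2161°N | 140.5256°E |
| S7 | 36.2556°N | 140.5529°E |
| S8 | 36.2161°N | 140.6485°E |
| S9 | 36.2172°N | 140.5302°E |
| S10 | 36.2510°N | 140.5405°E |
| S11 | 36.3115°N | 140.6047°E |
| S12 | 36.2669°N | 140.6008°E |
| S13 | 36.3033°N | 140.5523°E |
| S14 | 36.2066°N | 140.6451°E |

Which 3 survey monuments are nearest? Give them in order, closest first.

Distances from 36.2747°N, 140.5784°E:
S1: √((-0.0777·111.32)² + (0.0268·89.77)²) = √(74.814957 + 5.788047) = 8.9779 km
S2: √((-0.0822·111.32)² + (-0.0065·89.77)²) = √(83.731723 + 0.340478) = 9.1691 km
S3: √((-0.0470·111.32)² + (0.0587·89.77)²) = √(27.374243 + 27.767620) = 7.4258 km
S4: √((-0.0552·111.32)² + (-0.0129·89.77)²) = √(37.759354 + 1.341040) = 6.2530 km
S5: √((-0.0812·111.32)² + (0.0098·89.77)²) = √(81.706847 + 0.773953) = 9.0819 km
S6: √((-0.0586·111.32)² + (-0.0528·89.77)²) = √(42.554121 + 22.466235) = 8.0635 km
S7: √((-0.0191·111.32)² + (-0.0255·89.77)²) = √(4.520777 + 5.240139) = 3.1242 km
S8: √((-0.0586·111.32)² + (0.0701·89.77)²) = √(42.554121 + 39.600301) = 9.0639 km
S9: √((-0.0575·111.32)² + (-0.0482·89.77)²) = √(40.971521 + 18.722185) = 7.7262 km
S10: √((-0.0237·111.32)² + (-0.0379·89.77)²) = √(6.960542 + 11.575530) = 4.3054 km
S11: √((0.0368·111.32)² + (0.0263·89.77)²) = √(16.781935 + 5.574090) = 4.7282 km
S12: √((-0.0078·111.32)² + (0.0224·89.77)²) = √(0.753938 + 4.043510) = 2.1903 km
S13: √((0.0286·111.32)² + (-0.0261·89.77)²) = √(10.136277 + 5.489635) = 3.9530 km
S14: √((-0.0681·111.32)² + (0.0667·89.77)²) = √(57.469924 + 35.852060) = 9.6603 km
Sorted: S12 (2.1903 km) < S7 (3.1242 km) < S13 (3.9530 km) < S10 (4.3054 km) < S11 (4.7282 km) < …

S12, S7, S13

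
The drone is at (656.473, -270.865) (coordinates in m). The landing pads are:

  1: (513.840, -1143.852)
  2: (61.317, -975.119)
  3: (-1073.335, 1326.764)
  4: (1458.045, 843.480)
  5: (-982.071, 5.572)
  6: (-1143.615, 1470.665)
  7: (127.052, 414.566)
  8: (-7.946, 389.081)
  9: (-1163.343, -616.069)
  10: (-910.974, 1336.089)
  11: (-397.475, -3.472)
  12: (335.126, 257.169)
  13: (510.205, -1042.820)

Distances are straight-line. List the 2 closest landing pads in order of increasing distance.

12, 13

Distances from (656.473, -270.865):
1: √((-142.633)² + (-872.987)²) = √(20344.17269 + 762106.30217) = 884.562 m
2: √((-595.156)² + (-704.254)²) = √(354210.66434 + 495973.69652) = 922.054 m
3: √((-1729.808)² + (1597.629)²) = √(2992235.71686 + 2552418.42164) = 2354.709 m
4: √((801.572)² + (1114.345)²) = √(642517.67118 + 1241764.77903) = 1372.692 m
5: √((-1638.544)² + (276.437)²) = √(2684826.43994 + 76417.41497) = 1661.699 m
6: √((-1800.088)² + (1741.530)²) = √(3240316.80774 + 3032926.74090) = 2504.644 m
7: √((-529.421)² + (685.431)²) = √(280286.59524 + 469815.65576) = 866.084 m
8: √((-664.419)² + (659.946)²) = √(441452.60756 + 435528.72292) = 936.473 m
9: √((-1819.816)² + (-345.204)²) = √(3311730.27386 + 119165.80162) = 1852.268 m
10: √((-1567.447)² + (1606.954)²) = √(2456890.09781 + 2582301.15812) = 2244.814 m
11: √((-1053.948)² + (267.393)²) = √(1110806.38670 + 71499.01645) = 1087.339 m
12: √((-321.347)² + (528.034)²) = √(103263.89441 + 278819.90516) = 618.129 m
13: √((-146.268)² + (-771.955)²) = √(21394.32782 + 595914.52202) = 785.690 m
Sorted: 12 (618.129 m) < 13 (785.690 m) < 7 (866.084 m) < 1 (884.562 m) < …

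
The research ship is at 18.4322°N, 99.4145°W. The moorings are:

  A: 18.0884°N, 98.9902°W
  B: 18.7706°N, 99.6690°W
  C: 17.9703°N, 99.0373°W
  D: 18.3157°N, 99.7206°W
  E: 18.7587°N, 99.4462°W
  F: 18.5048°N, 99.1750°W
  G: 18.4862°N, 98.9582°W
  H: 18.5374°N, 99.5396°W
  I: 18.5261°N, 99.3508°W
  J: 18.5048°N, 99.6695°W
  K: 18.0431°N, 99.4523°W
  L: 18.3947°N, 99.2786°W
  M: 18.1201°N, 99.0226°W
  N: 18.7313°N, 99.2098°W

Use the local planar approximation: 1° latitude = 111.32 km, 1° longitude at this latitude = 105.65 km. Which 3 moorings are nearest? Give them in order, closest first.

I, L, H

Distances from 18.4322°N, 99.4145°W:
A: √((-0.3438·111.32)² + (0.4243·105.65)²) = √(1464.731900 + 2009.486377) = 58.9425 km
B: √((0.3384·111.32)² + (-0.2545·105.65)²) = √(1419.080734 + 722.960511) = 46.2822 km
C: √((-0.4619·111.32)² + (0.3772·105.65)²) = √(2643.883532 + 1588.116547) = 65.0538 km
D: √((-0.1165·111.32)² + (-0.3061·105.65)²) = √(168.189255 + 1045.840996) = 34.8429 km
E: √((0.3265·111.32)² + (-0.0317·105.65)²) = √(1321.030262 + 11.216504) = 36.5000 km
F: √((0.0726·111.32)² + (0.2395·105.65)²) = √(65.316008 + 640.250665) = 26.5625 km
G: √((0.0540·111.32)² + (0.4563·105.65)²) = √(36.135487 + 2324.020424) = 48.5814 km
H: √((0.1052·111.32)² + (-0.1251·105.65)²) = √(137.144336 + 174.684199) = 17.6587 km
I: √((0.0939·111.32)² + (0.0637·105.65)²) = √(109.264122 + 45.291621) = 12.4320 km
J: √((0.0726·111.32)² + (-0.2550·105.65)²) = √(65.316008 + 725.804011) = 28.1269 km
K: √((-0.3891·111.32)² + (-0.0378·105.65)²) = √(1876.155613 + 15.948601) = 43.4983 km
L: √((-0.0375·111.32)² + (0.1359·105.65)²) = √(17.426450 + 206.147426) = 14.9524 km
M: √((-0.3121·111.32)² + (0.3919·105.65)²) = √(1207.074103 + 1714.310676) = 54.0498 km
N: √((0.2991·111.32)² + (0.2047·105.65)²) = √(1108.611097 + 467.707881) = 39.7029 km
Sorted: I (12.4320 km) < L (14.9524 km) < H (17.6587 km) < F (26.5625 km) < J (28.1269 km) < …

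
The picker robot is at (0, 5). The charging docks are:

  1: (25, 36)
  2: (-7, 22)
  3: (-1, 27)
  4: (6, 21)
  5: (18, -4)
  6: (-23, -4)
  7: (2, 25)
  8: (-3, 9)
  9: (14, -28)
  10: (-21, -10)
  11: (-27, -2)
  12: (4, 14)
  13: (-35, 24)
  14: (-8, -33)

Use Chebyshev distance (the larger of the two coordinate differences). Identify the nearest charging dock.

Distances from (0, 5):
1: 31
2: 17
3: 22
4: 16
5: 18
6: 23
7: 20
8: 4
9: 33
10: 21
11: 27
12: 9
13: 35
14: 38
Minimum: 8 at 4.

8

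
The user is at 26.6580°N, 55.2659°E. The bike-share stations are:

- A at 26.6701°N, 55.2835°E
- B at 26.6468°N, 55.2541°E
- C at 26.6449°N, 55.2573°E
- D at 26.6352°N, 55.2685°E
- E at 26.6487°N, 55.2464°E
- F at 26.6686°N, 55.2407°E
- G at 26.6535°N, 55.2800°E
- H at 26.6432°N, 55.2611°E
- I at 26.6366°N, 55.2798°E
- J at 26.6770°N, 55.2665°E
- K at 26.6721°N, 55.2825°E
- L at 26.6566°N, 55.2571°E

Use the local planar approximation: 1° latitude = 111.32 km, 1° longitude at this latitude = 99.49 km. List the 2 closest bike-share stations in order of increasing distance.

L, G

Distances from 26.6580°N, 55.2659°E:
A: 2.2092 km
B: 1.7125 km
C: 1.6908 km
D: 2.5512 km
E: 2.1990 km
F: 2.7710 km
G: 1.4896 km
H: 1.7154 km
I: 2.7546 km
J: 2.1159 km
K: 2.2784 km
L: 0.8893 km
Sorted: L (0.8893 km) < G (1.4896 km) < C (1.6908 km) < B (1.7125 km) < …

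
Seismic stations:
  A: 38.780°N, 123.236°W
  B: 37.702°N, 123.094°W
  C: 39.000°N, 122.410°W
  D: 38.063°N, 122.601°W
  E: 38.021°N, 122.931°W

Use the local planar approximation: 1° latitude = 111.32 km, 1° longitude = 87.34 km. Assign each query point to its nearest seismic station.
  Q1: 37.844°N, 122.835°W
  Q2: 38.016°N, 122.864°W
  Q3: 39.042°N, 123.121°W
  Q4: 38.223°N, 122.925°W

Q1→E; Q2→E; Q3→A; Q4→E

Q1 at 37.844°N, 122.835°W:
  A: √((0.936·111.32)² + (-0.401·87.34)²) = √(10856.70639 + 1226.63434) = 109.924 km
  B: √((-0.142·111.32)² + (-0.259·87.34)²) = √(249.87516 + 511.71236) = 27.597 km
  C: √((1.156·111.32)² + (0.425·87.34)²) = √(16560.06601 + 1377.85728) = 133.933 km
  D: √((0.219·111.32)² + (0.234·87.34)²) = √(594.33954 + 417.69386) = 31.812 km
  E: √((0.177·111.32)² + (-0.096·87.34)²) = √(388.23343 + 70.30219) = 21.413 km
  → nearest: E (21.413 km)
Q2 at 38.016°N, 122.864°W:
  A: √((0.764·111.32)² + (-0.372·87.34)²) = √(7233.24395 + 1055.63129) = 91.043 km
  B: √((-0.314·111.32)² + (-0.230·87.34)²) = √(1221.81567 + 403.53578) = 40.316 km
  C: √((0.984·111.32)² + (0.454·87.34)²) = √(11998.76623 + 1572.30965) = 116.495 km
  D: √((0.047·111.32)² + (0.263·87.34)²) = √(27.37424 + 527.64019) = 23.559 km
  E: √((0.005·111.32)² + (-0.067·87.34)²) = √(0.30980 + 34.24333) = 5.878 km
  → nearest: E (5.878 km)
Q3 at 39.042°N, 123.121°W:
  A: √((-0.262·111.32)² + (-0.115·87.34)²) = √(850.64622 + 100.88394) = 30.847 km
  B: √((-1.340·111.32)² + (0.027·87.34)²) = √(22251.33089 + 5.56101) = 149.187 km
  C: √((-0.042·111.32)² + (0.711·87.34)²) = √(21.85974 + 3856.25351) = 62.274 km
  D: √((-0.979·111.32)² + (0.520·87.34)²) = √(11877.13735 + 2062.68572) = 118.067 km
  E: √((-1.021·111.32)² + (0.190·87.34)²) = √(12918.07732 + 275.38075) = 114.863 km
  → nearest: A (30.847 km)
Q4 at 38.223°N, 122.925°W:
  A: √((0.557·111.32)² + (-0.311·87.34)²) = √(3844.64979 + 737.81444) = 67.694 km
  B: √((-0.521·111.32)² + (-0.169·87.34)²) = √(3363.73553 + 217.87118) = 59.847 km
  C: √((0.777·111.32)² + (0.515·87.34)²) = √(7481.49574 + 2023.20940) = 97.492 km
  D: √((-0.160·111.32)² + (0.324·87.34)²) = √(317.23885 + 800.78586) = 33.437 km
  E: √((-0.202·111.32)² + (-0.006·87.34)²) = √(505.64898 + 0.27462) = 22.493 km
  → nearest: E (22.493 km)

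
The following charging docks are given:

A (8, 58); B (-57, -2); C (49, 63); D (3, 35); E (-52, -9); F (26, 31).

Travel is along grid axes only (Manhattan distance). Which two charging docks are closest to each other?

Pairwise distances:
B–E: 12
D–F: 27
A–D: 28
A–F: 45
A–C: 46
C–F: 55
C–D: 74
B–D: 97
D–E: 99
B–F: 116
E–F: 118
A–B: 125
A–E: 127
B–C: 171
C–E: 173
Closest pair: B–E at 12.

B and E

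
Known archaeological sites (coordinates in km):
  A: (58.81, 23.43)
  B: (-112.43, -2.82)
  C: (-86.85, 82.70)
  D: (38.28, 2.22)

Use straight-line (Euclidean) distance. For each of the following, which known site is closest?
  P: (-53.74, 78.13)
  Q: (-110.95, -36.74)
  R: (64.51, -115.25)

P at (-53.74, 78.13):
  A: √((112.55)² + (-54.70)²) = √(12667.5025 + 2992.0900) = 125.14 km
  B: √((-58.69)² + (-80.95)²) = √(3444.5161 + 6552.9025) = 99.99 km
  C: √((-33.11)² + (4.57)²) = √(1096.2721 + 20.8849) = 33.42 km
  D: √((92.02)² + (-75.91)²) = √(8467.6804 + 5762.3281) = 119.29 km
  → nearest: C (33.42 km)
Q at (-110.95, -36.74):
  A: √((169.76)² + (60.17)²) = √(28818.4576 + 3620.4289) = 180.11 km
  B: √((-1.48)² + (33.92)²) = √(2.1904 + 1150.5664) = 33.95 km
  C: √((24.10)² + (119.44)²) = √(580.8100 + 14265.9136) = 121.85 km
  D: √((149.23)² + (38.96)²) = √(22269.5929 + 1517.8816) = 154.23 km
  → nearest: B (33.95 km)
R at (64.51, -115.25):
  A: √((-5.70)² + (138.68)²) = √(32.4900 + 19232.1424) = 138.80 km
  B: √((-176.94)² + (112.43)²) = √(31307.7636 + 12640.5049) = 209.64 km
  C: √((-151.36)² + (197.95)²) = √(22909.8496 + 39184.2025) = 249.19 km
  D: √((-26.23)² + (117.47)²) = √(688.0129 + 13799.2009) = 120.36 km
  → nearest: D (120.36 km)

P→C; Q→B; R→D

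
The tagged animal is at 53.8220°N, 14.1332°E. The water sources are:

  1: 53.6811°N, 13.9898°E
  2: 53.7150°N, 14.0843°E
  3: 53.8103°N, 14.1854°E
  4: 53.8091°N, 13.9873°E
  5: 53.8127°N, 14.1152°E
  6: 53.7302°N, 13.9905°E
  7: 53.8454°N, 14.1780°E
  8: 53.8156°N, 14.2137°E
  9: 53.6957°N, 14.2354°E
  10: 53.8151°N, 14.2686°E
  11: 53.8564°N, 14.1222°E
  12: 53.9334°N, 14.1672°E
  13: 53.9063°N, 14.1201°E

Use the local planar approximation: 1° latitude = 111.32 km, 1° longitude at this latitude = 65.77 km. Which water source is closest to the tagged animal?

5

Distances from 53.8220°N, 14.1332°E:
1: √((-0.1409·111.32)² + (-0.1434·65.77)²) = √(246.018849 + 88.951645) = 18.3022 km
2: √((-0.1070·111.32)² + (-0.0489·65.77)²) = √(141.877638 + 10.343640) = 12.3378 km
3: √((-0.0117·111.32)² + (0.0522·65.77)²) = √(1.696360 + 11.786821) = 3.6719 km
4: √((-0.0129·111.32)² + (-0.1459·65.77)²) = √(2.062176 + 92.080203) = 9.7027 km
5: √((-0.0093·111.32)² + (-0.0180·65.77)²) = √(1.071796 + 1.401524) = 1.5727 km
6: √((-0.0918·111.32)² + (-0.1427·65.77)²) = √(104.431558 + 88.085339) = 13.8750 km
7: √((0.0234·111.32)² + (0.0448·65.77)²) = √(6.785441 + 8.681839) = 3.9328 km
8: √((-0.0064·111.32)² + (0.0805·65.77)²) = √(0.507582 + 28.031571) = 5.3422 km
9: √((-0.1263·111.32)² + (0.1022·65.77)²) = √(197.675614 + 45.181170) = 15.5839 km
10: √((-0.0069·111.32)² + (0.1354·65.77)²) = √(0.589990 + 79.303620) = 8.9383 km
11: √((0.0344·111.32)² + (-0.0110·65.77)²) = √(14.664366 + 0.523409) = 3.8971 km
12: √((0.1114·111.32)² + (0.0340·65.77)²) = √(153.785991 + 5.000501) = 12.6011 km
13: √((0.0843·111.32)² + (-0.0131·65.77)²) = √(88.064636 + 0.742332) = 9.4237 km
Minimum: 5 at 1.5727 km.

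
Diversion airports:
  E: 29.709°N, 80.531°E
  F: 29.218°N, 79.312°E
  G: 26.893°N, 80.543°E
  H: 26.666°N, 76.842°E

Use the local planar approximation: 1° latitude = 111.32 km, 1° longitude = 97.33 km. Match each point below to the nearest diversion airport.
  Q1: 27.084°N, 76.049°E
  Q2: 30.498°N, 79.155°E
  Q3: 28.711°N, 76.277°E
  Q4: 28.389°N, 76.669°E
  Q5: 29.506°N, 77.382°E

Q1→H; Q2→F; Q3→H; Q4→H; Q5→F

Q1 at 27.084°N, 76.049°E:
  E: √((2.625·111.32)² + (4.482·97.33)²) = √(85389.60622 + 190299.28264) = 525.061 km
  F: √((2.134·111.32)² + (3.263·97.33)²) = √(56433.27124 + 100862.00436) = 396.605 km
  G: √((-0.191·111.32)² + (4.494·97.33)²) = √(452.07775 + 191319.65230) = 437.917 km
  H: √((-0.418·111.32)² + (0.793·97.33)²) = √(2165.20469 + 5957.16764) = 90.124 km
  → nearest: H (90.124 km)
Q2 at 30.498°N, 79.155°E:
  E: √((-0.789·111.32)² + (1.376·97.33)²) = √(7714.36888 + 17936.19490) = 160.158 km
  F: √((-1.280·111.32)² + (0.157·97.33)²) = √(20303.28611 + 233.50315) = 143.307 km
  G: √((-3.605·111.32)² + (1.388·97.33)²) = √(161048.59243 + 18250.39964) = 423.437 km
  H: √((-3.832·111.32)² + (-2.313·97.33)²) = √(181968.99484 + 50680.94595) = 482.338 km
  → nearest: F (143.307 km)
Q3 at 28.711°N, 76.277°E:
  E: √((0.998·111.32)² + (4.254·97.33)²) = √(12342.62340 + 171430.62871) = 428.688 km
  F: √((0.507·111.32)² + (3.035·97.33)²) = √(3185.38781 + 87259.12175) = 300.740 km
  G: √((-1.818·111.32)² + (4.266·97.33)²) = √(40957.56726 + 172399.16141) = 461.906 km
  H: √((-2.045·111.32)² + (0.565·97.33)²) = √(51824.24932 + 3024.05957) = 234.197 km
  → nearest: H (234.197 km)
Q4 at 28.389°N, 76.669°E:
  E: √((1.320·111.32)² + (3.862·97.33)²) = √(21592.06892 + 141292.13436) = 403.589 km
  F: √((0.829·111.32)² + (2.643·97.33)²) = √(8516.38834 + 66174.05880) = 273.296 km
  G: √((-1.496·111.32)² + (3.874·97.33)²) = √(27733.81297 + 142171.54386) = 412.196 km
  H: √((-1.723·111.32)² + (0.173·97.33)²) = √(36788.91252 + 283.52127) = 192.542 km
  → nearest: H (192.542 km)
Q5 at 29.506°N, 77.382°E:
  E: √((0.203·111.32)² + (3.149·97.33)²) = √(510.66780 + 93937.45027) = 307.324 km
  F: √((-0.288·111.32)² + (1.930·97.33)²) = √(1027.85386 + 35286.45784) = 190.563 km
  G: √((-2.613·111.32)² + (3.161·97.33)²) = √(84610.68572 + 94654.75559) = 423.397 km
  H: √((-2.840·111.32)² + (-0.540·97.33)²) = √(99950.06374 + 2762.36439) = 320.488 km
  → nearest: F (190.563 km)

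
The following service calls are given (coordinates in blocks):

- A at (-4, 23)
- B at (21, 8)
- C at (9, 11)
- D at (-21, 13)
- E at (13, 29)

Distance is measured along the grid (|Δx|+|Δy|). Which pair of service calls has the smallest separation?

Pairwise distances:
A–B: 40 blocks
A–C: 25 blocks
A–D: 27 blocks
A–E: 23 blocks
B–C: 15 blocks
B–D: 47 blocks
B–E: 29 blocks
C–D: 32 blocks
C–E: 22 blocks
D–E: 50 blocks
Closest pair: B–C at 15 blocks.

B and C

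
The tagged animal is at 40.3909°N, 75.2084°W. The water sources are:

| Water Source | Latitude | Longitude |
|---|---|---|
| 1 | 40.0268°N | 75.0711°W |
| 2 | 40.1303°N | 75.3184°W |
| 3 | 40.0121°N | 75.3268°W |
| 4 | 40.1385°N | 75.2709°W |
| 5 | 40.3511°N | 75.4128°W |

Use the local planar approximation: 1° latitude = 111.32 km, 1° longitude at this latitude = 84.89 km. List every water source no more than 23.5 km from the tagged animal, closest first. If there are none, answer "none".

Distances from 40.3909°N, 75.2084°W:
1: √((-0.3641·111.32)² + (0.1373·84.89)²) = √(1642.811571 + 135.848279) = 42.1742 km
2: √((-0.2606·111.32)² + (-0.1100·84.89)²) = √(841.579636 + 87.196376) = 30.4758 km
3: √((-0.3788·111.32)² + (-0.1184·84.89)²) = √(1778.141573 + 101.022119) = 43.3493 km
4: √((-0.2524·111.32)² + (-0.0625·84.89)²) = √(789.450850 + 28.149657) = 28.5937 km
5: √((-0.0398·111.32)² + (-0.2044·84.89)²) = √(19.629649 + 301.075107) = 17.9082 km
Threshold 23.5 km: 5 (17.9082 km) is within range.

5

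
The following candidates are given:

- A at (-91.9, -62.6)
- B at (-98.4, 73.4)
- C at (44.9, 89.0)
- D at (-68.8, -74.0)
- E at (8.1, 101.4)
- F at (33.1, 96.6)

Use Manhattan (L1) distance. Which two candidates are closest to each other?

Pairwise distances:
C–F: 19.4
E–F: 29.8
A–D: 34.5
C–E: 49.2
B–E: 134.5
A–B: 142.5
B–F: 154.7
B–C: 158.9
B–D: 177.0
D–E: 252.3
A–E: 264.0
D–F: 272.5
C–D: 276.7
A–F: 284.2
A–C: 288.4
Closest pair: C–F at 19.4.

C and F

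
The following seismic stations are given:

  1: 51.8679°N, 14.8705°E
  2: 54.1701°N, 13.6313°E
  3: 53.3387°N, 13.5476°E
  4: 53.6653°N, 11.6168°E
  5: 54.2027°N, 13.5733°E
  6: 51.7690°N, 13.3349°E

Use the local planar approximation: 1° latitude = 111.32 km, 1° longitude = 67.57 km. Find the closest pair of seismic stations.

2 and 5

Pairwise distances:
2–5: 5.3412 km
2–3: 92.7241 km
3–5: 96.1962 km
1–6: 104.3429 km
3–4: 135.4354 km
4–5: 145.1064 km
2–4: 147.2630 km
3–6: 175.3291 km
1–3: 186.5412 km
4–6: 240.9127 km
2–6: 268.0397 km
1–2: 269.6128 km
5–6: 271.3980 km
1–5: 274.2918 km
1–4: 297.2705 km
Closest pair: 2–5 at 5.3412 km.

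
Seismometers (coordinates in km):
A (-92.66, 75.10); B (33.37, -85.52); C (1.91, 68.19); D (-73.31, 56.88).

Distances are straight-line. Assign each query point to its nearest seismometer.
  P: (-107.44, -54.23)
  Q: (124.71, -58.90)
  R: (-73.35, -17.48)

P→D; Q→B; R→D

P at (-107.44, -54.23):
  A: 130.17 km
  B: 144.24 km
  C: 164.15 km
  D: 116.23 km
  → nearest: D (116.23 km)
Q at (124.71, -58.90):
  A: 255.35 km
  B: 95.14 km
  C: 176.72 km
  D: 229.38 km
  → nearest: B (95.14 km)
R at (-73.35, -17.48):
  A: 94.57 km
  B: 126.56 km
  C: 114.03 km
  D: 74.36 km
  → nearest: D (74.36 km)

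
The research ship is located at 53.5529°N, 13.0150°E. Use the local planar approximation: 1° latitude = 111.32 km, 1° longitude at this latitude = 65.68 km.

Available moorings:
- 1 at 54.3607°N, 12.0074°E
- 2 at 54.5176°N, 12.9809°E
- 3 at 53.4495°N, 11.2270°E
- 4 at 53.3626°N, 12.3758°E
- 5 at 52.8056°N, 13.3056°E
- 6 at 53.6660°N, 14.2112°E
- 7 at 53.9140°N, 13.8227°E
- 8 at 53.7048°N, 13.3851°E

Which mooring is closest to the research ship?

8

Distances from 53.5529°N, 13.0150°E:
1: √((0.8078·111.32)² + (-1.0076·65.68)²) = √(8086.379011 + 4379.682277) = 111.6515 km
2: √((0.9647·111.32)² + (-0.0341·65.68)²) = √(11532.698871 + 5.016202) = 107.4138 km
3: √((-0.1034·111.32)² + (-1.7880·65.68)²) = √(132.491334 + 13791.176517) = 117.9986 km
4: √((-0.1903·111.32)² + (-0.6392·65.68)²) = √(448.770160 + 1762.543405) = 47.0246 km
5: √((-0.7473·111.32)² + (0.2906·65.68)²) = √(6920.482262 + 364.298605) = 85.3509 km
6: √((0.1131·111.32)² + (1.1962·65.68)²) = √(158.515453 + 6172.681723) = 79.5688 km
7: √((0.3611·111.32)² + (0.8077·65.68)²) = √(1615.851226 + 2814.274490) = 66.5592 km
8: √((0.1519·111.32)² + (0.3701·65.68)²) = √(285.931461 + 590.887032) = 29.6111 km
Minimum: 8 at 29.6111 km.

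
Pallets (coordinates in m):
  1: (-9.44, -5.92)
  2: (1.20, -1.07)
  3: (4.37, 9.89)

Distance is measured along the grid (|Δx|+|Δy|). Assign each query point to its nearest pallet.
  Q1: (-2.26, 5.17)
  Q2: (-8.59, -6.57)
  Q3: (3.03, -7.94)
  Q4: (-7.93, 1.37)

Q1→2; Q2→1; Q3→2; Q4→1

Q1 at (-2.26, 5.17):
  1: |-7.18| + |-11.09| = 7.18 + 11.09 = 18.27 m
  2: |3.46| + |-6.24| = 3.46 + 6.24 = 9.70 m
  3: |6.63| + |4.72| = 6.63 + 4.72 = 11.35 m
  → nearest: 2 (9.70 m)
Q2 at (-8.59, -6.57):
  1: |-0.85| + |0.65| = 0.85 + 0.65 = 1.50 m
  2: |9.79| + |5.50| = 9.79 + 5.50 = 15.29 m
  3: |12.96| + |16.46| = 12.96 + 16.46 = 29.42 m
  → nearest: 1 (1.50 m)
Q3 at (3.03, -7.94):
  1: |-12.47| + |2.02| = 12.47 + 2.02 = 14.49 m
  2: |-1.83| + |6.87| = 1.83 + 6.87 = 8.70 m
  3: |1.34| + |17.83| = 1.34 + 17.83 = 19.17 m
  → nearest: 2 (8.70 m)
Q4 at (-7.93, 1.37):
  1: |-1.51| + |-7.29| = 1.51 + 7.29 = 8.80 m
  2: |9.13| + |-2.44| = 9.13 + 2.44 = 11.57 m
  3: |12.30| + |8.52| = 12.30 + 8.52 = 20.82 m
  → nearest: 1 (8.80 m)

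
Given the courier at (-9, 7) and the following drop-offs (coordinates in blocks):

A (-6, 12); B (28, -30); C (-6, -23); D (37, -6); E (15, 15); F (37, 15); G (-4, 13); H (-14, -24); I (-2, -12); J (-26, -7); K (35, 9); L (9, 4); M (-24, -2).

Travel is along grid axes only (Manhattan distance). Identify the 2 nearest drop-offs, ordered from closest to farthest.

Distances from (-9, 7):
A: |3| + |5| = 3 + 5 = 8 blocks
B: |37| + |-37| = 37 + 37 = 74 blocks
C: |3| + |-30| = 3 + 30 = 33 blocks
D: |46| + |-13| = 46 + 13 = 59 blocks
E: |24| + |8| = 24 + 8 = 32 blocks
F: |46| + |8| = 46 + 8 = 54 blocks
G: |5| + |6| = 5 + 6 = 11 blocks
H: |-5| + |-31| = 5 + 31 = 36 blocks
I: |7| + |-19| = 7 + 19 = 26 blocks
J: |-17| + |-14| = 17 + 14 = 31 blocks
K: |44| + |2| = 44 + 2 = 46 blocks
L: |18| + |-3| = 18 + 3 = 21 blocks
M: |-15| + |-9| = 15 + 9 = 24 blocks
Sorted: A (8 blocks) < G (11 blocks) < L (21 blocks) < M (24 blocks) < …

A, G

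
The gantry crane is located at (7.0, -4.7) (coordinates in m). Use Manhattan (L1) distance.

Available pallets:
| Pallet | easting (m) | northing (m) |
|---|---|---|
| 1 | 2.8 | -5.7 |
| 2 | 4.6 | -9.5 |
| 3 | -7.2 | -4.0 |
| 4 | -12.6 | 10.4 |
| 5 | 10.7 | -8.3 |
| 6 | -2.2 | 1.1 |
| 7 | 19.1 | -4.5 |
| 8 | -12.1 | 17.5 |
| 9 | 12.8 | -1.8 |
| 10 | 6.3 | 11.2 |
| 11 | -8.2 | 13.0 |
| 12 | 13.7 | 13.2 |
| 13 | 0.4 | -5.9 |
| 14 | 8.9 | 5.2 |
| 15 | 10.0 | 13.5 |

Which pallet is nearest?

1

Distances from (7.0, -4.7):
1: 5.2 m
2: 7.2 m
3: 14.9 m
4: 34.7 m
5: 7.3 m
6: 15.0 m
7: 12.3 m
8: 41.3 m
9: 8.7 m
10: 16.6 m
11: 32.9 m
12: 24.6 m
13: 7.8 m
14: 11.8 m
15: 21.2 m
Minimum: 1 at 5.2 m.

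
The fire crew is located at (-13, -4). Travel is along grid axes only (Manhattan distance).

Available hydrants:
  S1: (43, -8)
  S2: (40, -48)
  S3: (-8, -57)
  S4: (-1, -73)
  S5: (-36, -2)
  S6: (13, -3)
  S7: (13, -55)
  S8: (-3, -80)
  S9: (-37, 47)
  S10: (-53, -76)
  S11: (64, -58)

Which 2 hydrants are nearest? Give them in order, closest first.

S5, S6

Distances from (-13, -4):
S1: |56| + |-4| = 56 + 4 = 60
S2: |53| + |-44| = 53 + 44 = 97
S3: |5| + |-53| = 5 + 53 = 58
S4: |12| + |-69| = 12 + 69 = 81
S5: |-23| + |2| = 23 + 2 = 25
S6: |26| + |1| = 26 + 1 = 27
S7: |26| + |-51| = 26 + 51 = 77
S8: |10| + |-76| = 10 + 76 = 86
S9: |-24| + |51| = 24 + 51 = 75
S10: |-40| + |-72| = 40 + 72 = 112
S11: |77| + |-54| = 77 + 54 = 131
Sorted: S5 (25) < S6 (27) < S3 (58) < S1 (60) < …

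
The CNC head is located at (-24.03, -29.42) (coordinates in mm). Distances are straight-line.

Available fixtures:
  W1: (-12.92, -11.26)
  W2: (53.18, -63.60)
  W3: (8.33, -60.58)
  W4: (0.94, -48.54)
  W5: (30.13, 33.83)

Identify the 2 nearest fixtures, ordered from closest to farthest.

W1, W4

Distances from (-24.03, -29.42):
W1: √((11.11)² + (18.16)²) = √(123.4321 + 329.7856) = 21.29 mm
W2: √((77.21)² + (-34.18)²) = √(5961.3841 + 1168.2724) = 84.44 mm
W3: √((32.36)² + (-31.16)²) = √(1047.1696 + 970.9456) = 44.92 mm
W4: √((24.97)² + (-19.12)²) = √(623.5009 + 365.5744) = 31.45 mm
W5: √((54.16)² + (63.25)²) = √(2933.3056 + 4000.5625) = 83.27 mm
Sorted: W1 (21.29 mm) < W4 (31.45 mm) < W3 (44.92 mm) < W5 (83.27 mm) < …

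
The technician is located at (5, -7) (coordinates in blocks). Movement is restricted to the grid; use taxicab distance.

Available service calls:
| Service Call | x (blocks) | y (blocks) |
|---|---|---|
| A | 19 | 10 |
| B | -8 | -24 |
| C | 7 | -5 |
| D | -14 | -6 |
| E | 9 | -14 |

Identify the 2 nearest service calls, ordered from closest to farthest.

C, E

Distances from (5, -7):
A: |14| + |17| = 14 + 17 = 31 blocks
B: |-13| + |-17| = 13 + 17 = 30 blocks
C: |2| + |2| = 2 + 2 = 4 blocks
D: |-19| + |1| = 19 + 1 = 20 blocks
E: |4| + |-7| = 4 + 7 = 11 blocks
Sorted: C (4 blocks) < E (11 blocks) < D (20 blocks) < B (30 blocks) < …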